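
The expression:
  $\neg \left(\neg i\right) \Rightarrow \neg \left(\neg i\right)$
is always true.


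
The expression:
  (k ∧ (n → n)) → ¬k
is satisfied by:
  {k: False}


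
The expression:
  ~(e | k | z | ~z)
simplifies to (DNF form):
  False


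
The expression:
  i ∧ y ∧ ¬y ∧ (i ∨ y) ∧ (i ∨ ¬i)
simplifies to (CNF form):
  False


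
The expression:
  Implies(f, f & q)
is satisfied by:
  {q: True, f: False}
  {f: False, q: False}
  {f: True, q: True}


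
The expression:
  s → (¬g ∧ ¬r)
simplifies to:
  (¬g ∧ ¬r) ∨ ¬s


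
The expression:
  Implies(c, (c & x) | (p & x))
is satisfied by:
  {x: True, c: False}
  {c: False, x: False}
  {c: True, x: True}


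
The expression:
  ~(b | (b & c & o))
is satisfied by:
  {b: False}


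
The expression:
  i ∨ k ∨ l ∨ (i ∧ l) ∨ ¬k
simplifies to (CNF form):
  True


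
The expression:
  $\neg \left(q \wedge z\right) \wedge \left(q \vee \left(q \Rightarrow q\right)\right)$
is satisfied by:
  {q: False, z: False}
  {z: True, q: False}
  {q: True, z: False}


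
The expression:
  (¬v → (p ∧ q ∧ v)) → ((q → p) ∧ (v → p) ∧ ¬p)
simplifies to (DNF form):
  ¬v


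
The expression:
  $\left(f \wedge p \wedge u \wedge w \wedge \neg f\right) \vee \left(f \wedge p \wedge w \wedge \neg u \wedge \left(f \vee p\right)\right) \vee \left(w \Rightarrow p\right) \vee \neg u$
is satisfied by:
  {p: True, w: False, u: False}
  {w: False, u: False, p: False}
  {u: True, p: True, w: False}
  {u: True, w: False, p: False}
  {p: True, w: True, u: False}
  {w: True, p: False, u: False}
  {u: True, w: True, p: True}


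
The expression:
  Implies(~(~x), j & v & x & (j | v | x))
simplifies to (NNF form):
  ~x | (j & v)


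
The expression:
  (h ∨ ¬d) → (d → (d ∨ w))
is always true.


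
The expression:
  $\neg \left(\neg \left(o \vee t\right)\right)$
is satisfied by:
  {t: True, o: True}
  {t: True, o: False}
  {o: True, t: False}


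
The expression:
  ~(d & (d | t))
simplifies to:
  ~d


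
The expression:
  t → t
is always true.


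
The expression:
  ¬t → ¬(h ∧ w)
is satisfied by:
  {t: True, w: False, h: False}
  {w: False, h: False, t: False}
  {h: True, t: True, w: False}
  {h: True, w: False, t: False}
  {t: True, w: True, h: False}
  {w: True, t: False, h: False}
  {h: True, w: True, t: True}


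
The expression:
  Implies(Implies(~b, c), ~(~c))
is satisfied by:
  {c: True, b: False}
  {b: False, c: False}
  {b: True, c: True}


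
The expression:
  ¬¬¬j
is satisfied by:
  {j: False}


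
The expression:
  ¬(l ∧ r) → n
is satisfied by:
  {n: True, l: True, r: True}
  {n: True, l: True, r: False}
  {n: True, r: True, l: False}
  {n: True, r: False, l: False}
  {l: True, r: True, n: False}


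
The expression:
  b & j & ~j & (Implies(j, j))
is never true.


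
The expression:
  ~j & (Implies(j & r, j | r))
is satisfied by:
  {j: False}


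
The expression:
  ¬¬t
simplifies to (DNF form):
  t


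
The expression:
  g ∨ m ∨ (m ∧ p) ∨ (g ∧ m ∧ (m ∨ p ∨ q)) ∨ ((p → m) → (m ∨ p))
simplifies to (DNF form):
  g ∨ m ∨ p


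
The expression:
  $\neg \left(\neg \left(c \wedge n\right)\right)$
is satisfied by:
  {c: True, n: True}


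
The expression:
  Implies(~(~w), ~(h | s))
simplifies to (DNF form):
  ~w | (~h & ~s)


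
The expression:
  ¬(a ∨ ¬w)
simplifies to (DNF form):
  w ∧ ¬a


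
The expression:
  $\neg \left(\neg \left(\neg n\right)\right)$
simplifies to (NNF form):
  $\neg n$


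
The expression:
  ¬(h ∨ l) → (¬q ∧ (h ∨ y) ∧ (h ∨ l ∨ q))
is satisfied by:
  {l: True, h: True}
  {l: True, h: False}
  {h: True, l: False}


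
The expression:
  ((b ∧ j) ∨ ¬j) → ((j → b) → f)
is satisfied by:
  {f: True, j: True, b: False}
  {f: True, b: False, j: False}
  {f: True, j: True, b: True}
  {f: True, b: True, j: False}
  {j: True, b: False, f: False}


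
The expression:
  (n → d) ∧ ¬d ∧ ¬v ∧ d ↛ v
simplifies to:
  False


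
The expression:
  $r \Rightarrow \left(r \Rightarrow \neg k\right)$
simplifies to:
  $\neg k \vee \neg r$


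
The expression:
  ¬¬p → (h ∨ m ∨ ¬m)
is always true.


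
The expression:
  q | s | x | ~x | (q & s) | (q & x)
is always true.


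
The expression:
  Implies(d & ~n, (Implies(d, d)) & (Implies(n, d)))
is always true.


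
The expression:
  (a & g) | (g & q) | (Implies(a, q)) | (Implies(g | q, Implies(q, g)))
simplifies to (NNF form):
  True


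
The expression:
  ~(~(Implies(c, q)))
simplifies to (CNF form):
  q | ~c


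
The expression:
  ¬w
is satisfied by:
  {w: False}


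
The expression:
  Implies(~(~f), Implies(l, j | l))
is always true.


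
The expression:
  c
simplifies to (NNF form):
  c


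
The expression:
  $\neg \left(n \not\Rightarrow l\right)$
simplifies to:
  $l \vee \neg n$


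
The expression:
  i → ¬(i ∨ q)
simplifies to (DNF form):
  ¬i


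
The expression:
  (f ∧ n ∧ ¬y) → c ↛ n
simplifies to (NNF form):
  y ∨ ¬f ∨ ¬n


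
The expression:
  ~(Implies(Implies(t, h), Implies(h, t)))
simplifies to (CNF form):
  h & ~t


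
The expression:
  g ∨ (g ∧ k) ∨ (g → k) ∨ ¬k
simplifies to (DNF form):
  True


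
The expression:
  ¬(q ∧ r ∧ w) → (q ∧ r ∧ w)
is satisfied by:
  {r: True, w: True, q: True}


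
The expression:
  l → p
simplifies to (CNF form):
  p ∨ ¬l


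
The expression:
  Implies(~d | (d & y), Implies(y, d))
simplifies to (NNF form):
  d | ~y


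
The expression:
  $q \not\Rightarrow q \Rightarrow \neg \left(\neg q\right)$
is always true.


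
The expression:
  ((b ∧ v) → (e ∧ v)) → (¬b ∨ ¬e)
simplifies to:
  ¬b ∨ ¬e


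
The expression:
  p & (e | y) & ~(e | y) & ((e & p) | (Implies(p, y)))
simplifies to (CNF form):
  False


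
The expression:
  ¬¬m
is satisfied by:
  {m: True}


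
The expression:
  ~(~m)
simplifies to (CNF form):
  m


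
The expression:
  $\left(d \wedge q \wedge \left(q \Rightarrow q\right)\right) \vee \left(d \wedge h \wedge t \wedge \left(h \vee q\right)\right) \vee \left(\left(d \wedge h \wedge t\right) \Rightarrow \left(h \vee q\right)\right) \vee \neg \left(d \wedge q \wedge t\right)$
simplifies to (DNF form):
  $\text{True}$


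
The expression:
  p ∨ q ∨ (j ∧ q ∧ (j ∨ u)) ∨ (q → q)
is always true.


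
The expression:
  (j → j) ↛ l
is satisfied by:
  {l: False}


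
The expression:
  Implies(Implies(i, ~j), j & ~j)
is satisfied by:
  {i: True, j: True}


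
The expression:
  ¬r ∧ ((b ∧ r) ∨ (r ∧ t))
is never true.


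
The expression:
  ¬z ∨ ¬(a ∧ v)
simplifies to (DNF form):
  ¬a ∨ ¬v ∨ ¬z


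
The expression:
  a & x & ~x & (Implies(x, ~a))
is never true.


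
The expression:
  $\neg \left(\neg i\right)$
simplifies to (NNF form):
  $i$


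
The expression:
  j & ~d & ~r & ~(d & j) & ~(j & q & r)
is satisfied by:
  {j: True, d: False, r: False}


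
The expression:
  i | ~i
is always true.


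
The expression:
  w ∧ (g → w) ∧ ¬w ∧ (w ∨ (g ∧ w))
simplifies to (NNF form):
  False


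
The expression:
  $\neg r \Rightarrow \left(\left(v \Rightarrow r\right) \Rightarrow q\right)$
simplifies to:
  $q \vee r \vee v$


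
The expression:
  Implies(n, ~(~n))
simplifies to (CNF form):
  True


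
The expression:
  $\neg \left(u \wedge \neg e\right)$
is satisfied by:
  {e: True, u: False}
  {u: False, e: False}
  {u: True, e: True}


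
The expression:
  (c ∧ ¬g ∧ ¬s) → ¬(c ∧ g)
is always true.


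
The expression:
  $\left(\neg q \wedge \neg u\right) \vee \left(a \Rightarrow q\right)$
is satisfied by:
  {q: True, u: False, a: False}
  {u: False, a: False, q: False}
  {a: True, q: True, u: False}
  {a: True, u: False, q: False}
  {q: True, u: True, a: False}
  {u: True, q: False, a: False}
  {a: True, u: True, q: True}


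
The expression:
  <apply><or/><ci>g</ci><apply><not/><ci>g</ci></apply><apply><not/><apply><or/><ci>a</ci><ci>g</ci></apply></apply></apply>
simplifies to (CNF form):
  <true/>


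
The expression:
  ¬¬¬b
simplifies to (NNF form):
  ¬b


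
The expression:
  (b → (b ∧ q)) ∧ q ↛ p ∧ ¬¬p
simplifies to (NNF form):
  False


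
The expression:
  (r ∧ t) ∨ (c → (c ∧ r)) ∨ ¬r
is always true.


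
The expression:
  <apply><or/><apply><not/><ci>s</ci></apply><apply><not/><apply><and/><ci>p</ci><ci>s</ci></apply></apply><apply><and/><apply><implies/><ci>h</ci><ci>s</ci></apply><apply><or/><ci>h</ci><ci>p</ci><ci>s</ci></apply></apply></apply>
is always true.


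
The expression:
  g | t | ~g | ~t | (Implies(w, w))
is always true.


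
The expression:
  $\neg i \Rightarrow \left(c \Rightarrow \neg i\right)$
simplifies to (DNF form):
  $\text{True}$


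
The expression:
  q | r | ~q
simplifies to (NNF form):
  True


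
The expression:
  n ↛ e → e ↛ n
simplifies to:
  e ∨ ¬n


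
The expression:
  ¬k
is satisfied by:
  {k: False}


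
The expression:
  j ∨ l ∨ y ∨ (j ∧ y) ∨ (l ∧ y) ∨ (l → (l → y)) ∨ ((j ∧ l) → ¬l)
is always true.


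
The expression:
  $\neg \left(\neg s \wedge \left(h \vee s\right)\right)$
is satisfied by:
  {s: True, h: False}
  {h: False, s: False}
  {h: True, s: True}


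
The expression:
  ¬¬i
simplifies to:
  i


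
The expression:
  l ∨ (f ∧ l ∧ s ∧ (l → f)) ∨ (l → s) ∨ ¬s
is always true.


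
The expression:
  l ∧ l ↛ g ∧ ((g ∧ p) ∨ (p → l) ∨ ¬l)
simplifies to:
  l ∧ ¬g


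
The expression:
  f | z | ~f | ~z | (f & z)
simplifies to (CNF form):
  True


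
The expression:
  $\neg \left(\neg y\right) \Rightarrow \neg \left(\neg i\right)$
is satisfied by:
  {i: True, y: False}
  {y: False, i: False}
  {y: True, i: True}


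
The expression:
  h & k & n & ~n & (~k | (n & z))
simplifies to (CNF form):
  False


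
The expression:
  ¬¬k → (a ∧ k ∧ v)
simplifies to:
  (a ∧ v) ∨ ¬k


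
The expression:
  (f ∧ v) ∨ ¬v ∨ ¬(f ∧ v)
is always true.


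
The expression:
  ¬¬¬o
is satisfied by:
  {o: False}


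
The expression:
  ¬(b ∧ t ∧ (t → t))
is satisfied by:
  {t: False, b: False}
  {b: True, t: False}
  {t: True, b: False}


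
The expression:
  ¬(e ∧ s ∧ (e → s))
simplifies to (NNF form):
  ¬e ∨ ¬s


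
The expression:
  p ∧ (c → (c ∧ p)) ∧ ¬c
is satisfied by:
  {p: True, c: False}


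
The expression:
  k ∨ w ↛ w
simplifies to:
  k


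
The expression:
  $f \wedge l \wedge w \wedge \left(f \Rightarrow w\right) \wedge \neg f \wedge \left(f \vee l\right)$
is never true.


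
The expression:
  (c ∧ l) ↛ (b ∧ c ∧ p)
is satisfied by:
  {c: True, l: True, p: False, b: False}
  {c: True, b: True, l: True, p: False}
  {c: True, p: True, l: True, b: False}


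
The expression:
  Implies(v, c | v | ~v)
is always true.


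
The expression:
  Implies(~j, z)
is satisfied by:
  {z: True, j: True}
  {z: True, j: False}
  {j: True, z: False}


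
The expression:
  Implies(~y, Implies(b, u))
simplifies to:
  u | y | ~b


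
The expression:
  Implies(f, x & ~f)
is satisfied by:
  {f: False}


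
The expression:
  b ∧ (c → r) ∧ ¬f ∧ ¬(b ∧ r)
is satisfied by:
  {b: True, f: False, r: False, c: False}


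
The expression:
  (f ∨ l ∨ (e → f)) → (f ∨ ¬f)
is always true.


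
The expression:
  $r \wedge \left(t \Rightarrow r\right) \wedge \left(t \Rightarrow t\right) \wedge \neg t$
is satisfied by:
  {r: True, t: False}


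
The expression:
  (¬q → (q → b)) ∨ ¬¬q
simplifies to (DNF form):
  True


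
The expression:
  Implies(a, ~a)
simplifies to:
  ~a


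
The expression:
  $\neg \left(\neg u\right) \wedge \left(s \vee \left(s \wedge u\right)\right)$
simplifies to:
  $s \wedge u$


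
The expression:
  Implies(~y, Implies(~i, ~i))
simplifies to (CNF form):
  True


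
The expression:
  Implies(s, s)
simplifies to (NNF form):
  True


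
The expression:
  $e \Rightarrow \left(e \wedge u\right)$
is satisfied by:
  {u: True, e: False}
  {e: False, u: False}
  {e: True, u: True}


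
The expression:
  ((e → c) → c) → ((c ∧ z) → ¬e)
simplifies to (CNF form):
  ¬c ∨ ¬e ∨ ¬z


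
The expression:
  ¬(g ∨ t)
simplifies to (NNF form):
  ¬g ∧ ¬t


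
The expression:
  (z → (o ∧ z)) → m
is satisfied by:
  {m: True, z: True, o: False}
  {m: True, z: False, o: False}
  {m: True, o: True, z: True}
  {m: True, o: True, z: False}
  {z: True, o: False, m: False}


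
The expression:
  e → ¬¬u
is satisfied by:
  {u: True, e: False}
  {e: False, u: False}
  {e: True, u: True}


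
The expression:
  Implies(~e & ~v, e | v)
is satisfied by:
  {v: True, e: True}
  {v: True, e: False}
  {e: True, v: False}


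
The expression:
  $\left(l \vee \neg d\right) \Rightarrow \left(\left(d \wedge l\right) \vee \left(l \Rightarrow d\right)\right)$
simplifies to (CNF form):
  $d \vee \neg l$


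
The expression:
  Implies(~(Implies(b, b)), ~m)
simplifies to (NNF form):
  True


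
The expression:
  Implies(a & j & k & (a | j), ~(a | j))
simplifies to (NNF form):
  ~a | ~j | ~k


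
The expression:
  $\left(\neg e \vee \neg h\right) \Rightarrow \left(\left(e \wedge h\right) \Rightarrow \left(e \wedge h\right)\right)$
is always true.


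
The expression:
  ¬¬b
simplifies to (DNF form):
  b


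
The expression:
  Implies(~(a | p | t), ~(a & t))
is always true.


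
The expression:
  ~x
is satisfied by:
  {x: False}


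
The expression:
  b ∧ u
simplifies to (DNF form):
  b ∧ u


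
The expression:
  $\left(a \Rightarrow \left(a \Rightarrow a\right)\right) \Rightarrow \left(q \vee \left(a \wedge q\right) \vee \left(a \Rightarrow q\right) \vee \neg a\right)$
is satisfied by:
  {q: True, a: False}
  {a: False, q: False}
  {a: True, q: True}


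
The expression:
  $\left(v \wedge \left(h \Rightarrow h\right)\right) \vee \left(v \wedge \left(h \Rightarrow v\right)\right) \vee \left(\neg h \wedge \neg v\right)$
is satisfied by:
  {v: True, h: False}
  {h: False, v: False}
  {h: True, v: True}


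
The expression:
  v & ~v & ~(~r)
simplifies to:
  False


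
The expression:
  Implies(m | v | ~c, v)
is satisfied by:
  {c: True, v: True, m: False}
  {v: True, m: False, c: False}
  {c: True, v: True, m: True}
  {v: True, m: True, c: False}
  {c: True, m: False, v: False}


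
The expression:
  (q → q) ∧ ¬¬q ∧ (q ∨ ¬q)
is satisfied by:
  {q: True}


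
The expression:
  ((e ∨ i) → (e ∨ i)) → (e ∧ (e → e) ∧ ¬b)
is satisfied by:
  {e: True, b: False}


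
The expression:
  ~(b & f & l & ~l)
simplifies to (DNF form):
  True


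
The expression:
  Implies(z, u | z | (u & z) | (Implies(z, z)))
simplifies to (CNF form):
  True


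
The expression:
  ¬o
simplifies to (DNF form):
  ¬o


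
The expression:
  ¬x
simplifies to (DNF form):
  ¬x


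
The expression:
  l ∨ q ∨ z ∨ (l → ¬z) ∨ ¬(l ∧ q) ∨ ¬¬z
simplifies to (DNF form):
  True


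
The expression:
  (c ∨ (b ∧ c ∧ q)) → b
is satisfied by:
  {b: True, c: False}
  {c: False, b: False}
  {c: True, b: True}


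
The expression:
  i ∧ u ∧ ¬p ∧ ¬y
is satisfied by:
  {i: True, u: True, y: False, p: False}


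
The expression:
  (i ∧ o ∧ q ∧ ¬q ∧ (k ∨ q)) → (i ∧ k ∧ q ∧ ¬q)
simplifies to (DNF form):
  True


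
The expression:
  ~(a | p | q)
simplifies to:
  ~a & ~p & ~q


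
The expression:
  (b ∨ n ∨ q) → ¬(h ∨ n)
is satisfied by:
  {n: False, b: False, h: False, q: False}
  {q: True, n: False, b: False, h: False}
  {b: True, q: False, n: False, h: False}
  {q: True, b: True, n: False, h: False}
  {h: True, q: False, n: False, b: False}


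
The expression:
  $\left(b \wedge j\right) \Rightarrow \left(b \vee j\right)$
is always true.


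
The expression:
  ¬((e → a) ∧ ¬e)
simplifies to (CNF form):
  e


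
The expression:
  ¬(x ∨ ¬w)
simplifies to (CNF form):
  w ∧ ¬x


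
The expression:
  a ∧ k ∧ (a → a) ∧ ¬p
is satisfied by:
  {a: True, k: True, p: False}


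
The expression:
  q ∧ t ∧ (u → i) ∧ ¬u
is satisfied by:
  {t: True, q: True, u: False}


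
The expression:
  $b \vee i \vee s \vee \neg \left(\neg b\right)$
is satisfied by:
  {i: True, b: True, s: True}
  {i: True, b: True, s: False}
  {i: True, s: True, b: False}
  {i: True, s: False, b: False}
  {b: True, s: True, i: False}
  {b: True, s: False, i: False}
  {s: True, b: False, i: False}


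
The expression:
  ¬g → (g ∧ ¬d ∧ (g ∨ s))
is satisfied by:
  {g: True}


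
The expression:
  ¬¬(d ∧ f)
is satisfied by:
  {d: True, f: True}


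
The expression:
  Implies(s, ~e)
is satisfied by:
  {s: False, e: False}
  {e: True, s: False}
  {s: True, e: False}


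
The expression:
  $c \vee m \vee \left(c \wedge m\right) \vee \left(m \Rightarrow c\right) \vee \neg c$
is always true.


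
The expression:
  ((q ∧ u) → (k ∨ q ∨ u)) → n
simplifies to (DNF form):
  n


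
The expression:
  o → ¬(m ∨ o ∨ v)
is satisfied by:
  {o: False}


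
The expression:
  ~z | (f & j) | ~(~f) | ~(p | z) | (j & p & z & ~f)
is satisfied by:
  {p: True, f: True, j: True, z: False}
  {p: True, f: True, j: False, z: False}
  {f: True, j: True, p: False, z: False}
  {f: True, p: False, j: False, z: False}
  {p: True, j: True, f: False, z: False}
  {p: True, j: False, f: False, z: False}
  {j: True, p: False, f: False, z: False}
  {j: False, p: False, f: False, z: False}
  {z: True, p: True, f: True, j: True}
  {z: True, p: True, f: True, j: False}
  {z: True, f: True, j: True, p: False}
  {z: True, f: True, j: False, p: False}
  {z: True, p: True, j: True, f: False}


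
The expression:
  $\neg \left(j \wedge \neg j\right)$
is always true.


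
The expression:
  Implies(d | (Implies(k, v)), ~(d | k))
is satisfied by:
  {d: False, k: False, v: False}
  {v: True, d: False, k: False}
  {k: True, d: False, v: False}


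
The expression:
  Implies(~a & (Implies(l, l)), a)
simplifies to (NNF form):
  a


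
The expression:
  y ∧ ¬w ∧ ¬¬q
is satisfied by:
  {y: True, q: True, w: False}


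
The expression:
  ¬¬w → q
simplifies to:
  q ∨ ¬w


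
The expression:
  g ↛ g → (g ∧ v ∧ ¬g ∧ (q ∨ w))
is always true.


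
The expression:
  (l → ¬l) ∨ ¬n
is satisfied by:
  {l: False, n: False}
  {n: True, l: False}
  {l: True, n: False}


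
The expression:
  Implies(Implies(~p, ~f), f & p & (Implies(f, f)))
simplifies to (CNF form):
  f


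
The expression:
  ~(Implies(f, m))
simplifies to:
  f & ~m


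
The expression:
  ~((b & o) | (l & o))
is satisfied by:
  {l: False, o: False, b: False}
  {b: True, l: False, o: False}
  {l: True, b: False, o: False}
  {b: True, l: True, o: False}
  {o: True, b: False, l: False}


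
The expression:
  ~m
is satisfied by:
  {m: False}


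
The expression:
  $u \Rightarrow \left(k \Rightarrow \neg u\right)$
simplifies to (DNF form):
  $\neg k \vee \neg u$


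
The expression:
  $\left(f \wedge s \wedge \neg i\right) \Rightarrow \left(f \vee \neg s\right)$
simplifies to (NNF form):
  $\text{True}$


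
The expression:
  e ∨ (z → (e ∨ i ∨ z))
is always true.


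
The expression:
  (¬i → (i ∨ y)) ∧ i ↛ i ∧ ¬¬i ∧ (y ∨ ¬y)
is never true.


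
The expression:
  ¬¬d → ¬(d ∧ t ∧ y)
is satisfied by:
  {t: False, d: False, y: False}
  {y: True, t: False, d: False}
  {d: True, t: False, y: False}
  {y: True, d: True, t: False}
  {t: True, y: False, d: False}
  {y: True, t: True, d: False}
  {d: True, t: True, y: False}


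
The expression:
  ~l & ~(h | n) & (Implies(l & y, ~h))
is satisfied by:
  {n: False, l: False, h: False}


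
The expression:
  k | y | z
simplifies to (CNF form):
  k | y | z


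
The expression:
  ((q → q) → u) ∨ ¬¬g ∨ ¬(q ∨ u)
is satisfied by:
  {u: True, g: True, q: False}
  {u: True, g: False, q: False}
  {g: True, u: False, q: False}
  {u: False, g: False, q: False}
  {q: True, u: True, g: True}
  {q: True, u: True, g: False}
  {q: True, g: True, u: False}


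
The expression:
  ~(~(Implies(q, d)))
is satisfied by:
  {d: True, q: False}
  {q: False, d: False}
  {q: True, d: True}


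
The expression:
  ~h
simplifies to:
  ~h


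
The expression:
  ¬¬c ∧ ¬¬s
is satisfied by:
  {c: True, s: True}


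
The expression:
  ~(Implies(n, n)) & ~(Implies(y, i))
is never true.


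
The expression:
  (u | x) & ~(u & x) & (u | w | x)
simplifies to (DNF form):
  (u & ~x) | (x & ~u)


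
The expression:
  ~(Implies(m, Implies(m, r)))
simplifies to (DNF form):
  m & ~r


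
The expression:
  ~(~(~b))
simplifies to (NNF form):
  ~b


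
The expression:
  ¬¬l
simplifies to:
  l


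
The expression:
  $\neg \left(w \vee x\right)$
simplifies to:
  $\neg w \wedge \neg x$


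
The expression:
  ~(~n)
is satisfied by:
  {n: True}


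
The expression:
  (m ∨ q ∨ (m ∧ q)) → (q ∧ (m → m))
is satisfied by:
  {q: True, m: False}
  {m: False, q: False}
  {m: True, q: True}


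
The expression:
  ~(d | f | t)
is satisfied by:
  {d: False, t: False, f: False}


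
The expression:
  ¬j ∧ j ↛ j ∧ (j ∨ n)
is never true.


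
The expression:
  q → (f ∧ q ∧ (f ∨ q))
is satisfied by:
  {f: True, q: False}
  {q: False, f: False}
  {q: True, f: True}


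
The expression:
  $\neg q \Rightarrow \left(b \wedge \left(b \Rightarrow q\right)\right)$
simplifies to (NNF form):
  $q$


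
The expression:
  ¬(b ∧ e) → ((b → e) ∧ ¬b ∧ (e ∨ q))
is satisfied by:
  {e: True, q: True, b: False}
  {e: True, q: False, b: False}
  {b: True, e: True, q: True}
  {b: True, e: True, q: False}
  {q: True, b: False, e: False}


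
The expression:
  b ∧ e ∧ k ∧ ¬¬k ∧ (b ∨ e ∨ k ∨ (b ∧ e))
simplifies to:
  b ∧ e ∧ k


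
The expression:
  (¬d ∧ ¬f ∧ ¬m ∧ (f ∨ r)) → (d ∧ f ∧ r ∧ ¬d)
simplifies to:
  d ∨ f ∨ m ∨ ¬r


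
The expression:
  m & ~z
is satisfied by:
  {m: True, z: False}


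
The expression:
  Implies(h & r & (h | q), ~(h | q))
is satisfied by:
  {h: False, r: False}
  {r: True, h: False}
  {h: True, r: False}


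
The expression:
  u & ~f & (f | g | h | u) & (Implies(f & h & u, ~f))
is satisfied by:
  {u: True, f: False}


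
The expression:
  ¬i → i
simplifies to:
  i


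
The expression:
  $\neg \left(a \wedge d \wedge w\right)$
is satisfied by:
  {w: False, d: False, a: False}
  {a: True, w: False, d: False}
  {d: True, w: False, a: False}
  {a: True, d: True, w: False}
  {w: True, a: False, d: False}
  {a: True, w: True, d: False}
  {d: True, w: True, a: False}


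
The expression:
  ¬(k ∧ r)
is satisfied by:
  {k: False, r: False}
  {r: True, k: False}
  {k: True, r: False}


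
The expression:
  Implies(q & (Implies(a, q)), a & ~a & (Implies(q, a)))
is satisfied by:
  {q: False}


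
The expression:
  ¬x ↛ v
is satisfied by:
  {v: True, x: False}
  {x: False, v: False}
  {x: True, v: True}


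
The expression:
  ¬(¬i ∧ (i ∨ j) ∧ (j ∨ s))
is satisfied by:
  {i: True, j: False}
  {j: False, i: False}
  {j: True, i: True}


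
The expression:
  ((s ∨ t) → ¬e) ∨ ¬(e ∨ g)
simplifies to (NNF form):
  (¬s ∧ ¬t) ∨ ¬e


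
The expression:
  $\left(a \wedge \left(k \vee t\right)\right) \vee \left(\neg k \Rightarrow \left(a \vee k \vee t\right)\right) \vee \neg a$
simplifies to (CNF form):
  $\text{True}$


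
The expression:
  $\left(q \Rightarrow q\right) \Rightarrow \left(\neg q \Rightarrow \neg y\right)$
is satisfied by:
  {q: True, y: False}
  {y: False, q: False}
  {y: True, q: True}


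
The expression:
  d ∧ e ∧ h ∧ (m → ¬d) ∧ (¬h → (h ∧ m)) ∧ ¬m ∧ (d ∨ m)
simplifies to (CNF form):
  d ∧ e ∧ h ∧ ¬m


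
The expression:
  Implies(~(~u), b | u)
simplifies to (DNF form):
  True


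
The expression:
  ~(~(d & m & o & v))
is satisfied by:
  {m: True, d: True, o: True, v: True}


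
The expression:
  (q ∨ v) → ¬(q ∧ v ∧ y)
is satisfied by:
  {v: False, q: False, y: False}
  {y: True, v: False, q: False}
  {q: True, v: False, y: False}
  {y: True, q: True, v: False}
  {v: True, y: False, q: False}
  {y: True, v: True, q: False}
  {q: True, v: True, y: False}


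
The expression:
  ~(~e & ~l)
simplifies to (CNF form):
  e | l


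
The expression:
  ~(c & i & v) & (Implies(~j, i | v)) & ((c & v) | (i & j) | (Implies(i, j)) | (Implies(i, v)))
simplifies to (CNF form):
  (j | v) & (v | ~v) & (j | v | ~c) & (j | v | ~i) & (j | ~c | ~i) & (v | ~c | ~v) & (v | ~i | ~v) & (~c | ~i | ~v)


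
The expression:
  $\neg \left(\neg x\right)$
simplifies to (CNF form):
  $x$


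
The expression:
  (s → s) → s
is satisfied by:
  {s: True}


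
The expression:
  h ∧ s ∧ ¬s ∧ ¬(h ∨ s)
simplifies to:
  False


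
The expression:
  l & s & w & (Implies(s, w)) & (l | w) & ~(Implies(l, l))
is never true.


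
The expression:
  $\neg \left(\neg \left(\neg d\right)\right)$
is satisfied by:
  {d: False}


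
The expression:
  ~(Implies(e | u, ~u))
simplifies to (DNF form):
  u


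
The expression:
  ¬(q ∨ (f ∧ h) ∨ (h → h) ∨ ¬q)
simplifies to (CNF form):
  False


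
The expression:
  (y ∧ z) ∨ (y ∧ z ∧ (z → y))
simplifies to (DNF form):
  y ∧ z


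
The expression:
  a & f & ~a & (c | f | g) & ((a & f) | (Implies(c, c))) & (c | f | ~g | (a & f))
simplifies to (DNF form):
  False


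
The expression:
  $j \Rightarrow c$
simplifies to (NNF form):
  $c \vee \neg j$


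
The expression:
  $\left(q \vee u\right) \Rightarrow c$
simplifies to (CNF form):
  $\left(c \vee \neg q\right) \wedge \left(c \vee \neg u\right)$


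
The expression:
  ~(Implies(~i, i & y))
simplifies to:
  ~i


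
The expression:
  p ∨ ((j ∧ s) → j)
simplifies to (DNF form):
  True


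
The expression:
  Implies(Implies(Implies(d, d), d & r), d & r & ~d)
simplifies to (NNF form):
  ~d | ~r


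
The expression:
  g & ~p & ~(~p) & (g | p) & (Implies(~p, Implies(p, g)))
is never true.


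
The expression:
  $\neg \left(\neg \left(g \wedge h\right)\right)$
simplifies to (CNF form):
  $g \wedge h$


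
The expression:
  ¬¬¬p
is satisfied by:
  {p: False}


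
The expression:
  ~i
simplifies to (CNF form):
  ~i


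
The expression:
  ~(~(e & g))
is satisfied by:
  {e: True, g: True}


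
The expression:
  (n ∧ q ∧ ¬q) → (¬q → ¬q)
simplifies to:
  True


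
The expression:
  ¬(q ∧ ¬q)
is always true.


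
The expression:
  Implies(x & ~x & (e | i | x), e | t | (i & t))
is always true.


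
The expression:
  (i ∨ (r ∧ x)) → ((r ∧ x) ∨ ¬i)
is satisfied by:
  {r: True, x: True, i: False}
  {r: True, x: False, i: False}
  {x: True, r: False, i: False}
  {r: False, x: False, i: False}
  {r: True, i: True, x: True}


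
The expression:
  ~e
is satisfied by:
  {e: False}


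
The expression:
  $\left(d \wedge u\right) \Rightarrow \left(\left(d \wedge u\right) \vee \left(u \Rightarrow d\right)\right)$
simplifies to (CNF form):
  $\text{True}$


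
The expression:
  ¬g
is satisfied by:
  {g: False}


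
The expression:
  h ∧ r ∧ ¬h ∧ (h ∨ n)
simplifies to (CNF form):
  False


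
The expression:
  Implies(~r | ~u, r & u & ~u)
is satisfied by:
  {r: True, u: True}


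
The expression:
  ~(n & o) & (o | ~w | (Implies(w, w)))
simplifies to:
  ~n | ~o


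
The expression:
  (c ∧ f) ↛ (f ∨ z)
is never true.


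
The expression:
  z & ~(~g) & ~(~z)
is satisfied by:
  {z: True, g: True}


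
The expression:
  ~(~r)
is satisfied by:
  {r: True}


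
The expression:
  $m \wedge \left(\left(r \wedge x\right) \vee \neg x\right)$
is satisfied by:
  {m: True, r: True, x: False}
  {m: True, x: False, r: False}
  {m: True, r: True, x: True}


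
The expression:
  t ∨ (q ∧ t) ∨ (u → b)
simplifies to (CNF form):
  b ∨ t ∨ ¬u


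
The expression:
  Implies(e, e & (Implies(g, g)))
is always true.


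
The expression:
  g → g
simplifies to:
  True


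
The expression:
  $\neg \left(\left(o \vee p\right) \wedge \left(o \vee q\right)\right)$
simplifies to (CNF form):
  $\neg o \wedge \left(\neg p \vee \neg q\right)$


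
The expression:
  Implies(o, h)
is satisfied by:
  {h: True, o: False}
  {o: False, h: False}
  {o: True, h: True}


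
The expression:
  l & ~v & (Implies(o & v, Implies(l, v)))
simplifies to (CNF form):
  l & ~v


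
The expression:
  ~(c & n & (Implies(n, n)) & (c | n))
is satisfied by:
  {c: False, n: False}
  {n: True, c: False}
  {c: True, n: False}


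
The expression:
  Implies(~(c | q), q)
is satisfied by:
  {q: True, c: True}
  {q: True, c: False}
  {c: True, q: False}


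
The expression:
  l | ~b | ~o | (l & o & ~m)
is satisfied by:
  {l: True, o: False, b: False}
  {o: False, b: False, l: False}
  {b: True, l: True, o: False}
  {b: True, o: False, l: False}
  {l: True, o: True, b: False}
  {o: True, l: False, b: False}
  {b: True, o: True, l: True}


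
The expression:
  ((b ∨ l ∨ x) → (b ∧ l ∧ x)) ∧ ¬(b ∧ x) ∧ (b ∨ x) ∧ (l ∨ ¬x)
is never true.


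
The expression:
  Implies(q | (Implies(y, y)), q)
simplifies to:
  q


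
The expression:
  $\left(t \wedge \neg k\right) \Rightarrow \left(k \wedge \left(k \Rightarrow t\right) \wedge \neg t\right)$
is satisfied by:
  {k: True, t: False}
  {t: False, k: False}
  {t: True, k: True}


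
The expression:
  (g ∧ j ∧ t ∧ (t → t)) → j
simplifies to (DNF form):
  True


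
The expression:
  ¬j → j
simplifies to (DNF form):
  j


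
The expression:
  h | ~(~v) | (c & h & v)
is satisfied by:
  {v: True, h: True}
  {v: True, h: False}
  {h: True, v: False}


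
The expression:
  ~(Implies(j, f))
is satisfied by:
  {j: True, f: False}


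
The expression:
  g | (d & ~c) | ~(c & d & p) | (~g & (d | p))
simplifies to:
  True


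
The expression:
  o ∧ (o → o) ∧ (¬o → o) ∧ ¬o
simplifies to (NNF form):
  False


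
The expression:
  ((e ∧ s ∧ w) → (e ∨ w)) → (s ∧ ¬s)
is never true.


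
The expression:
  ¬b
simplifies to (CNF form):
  ¬b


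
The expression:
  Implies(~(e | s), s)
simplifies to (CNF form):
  e | s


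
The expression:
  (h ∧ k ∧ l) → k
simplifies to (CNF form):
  True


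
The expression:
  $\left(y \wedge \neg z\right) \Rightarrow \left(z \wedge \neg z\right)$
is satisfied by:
  {z: True, y: False}
  {y: False, z: False}
  {y: True, z: True}


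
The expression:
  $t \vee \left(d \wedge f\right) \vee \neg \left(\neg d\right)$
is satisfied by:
  {d: True, t: True}
  {d: True, t: False}
  {t: True, d: False}


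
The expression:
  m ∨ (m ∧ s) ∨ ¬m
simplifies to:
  True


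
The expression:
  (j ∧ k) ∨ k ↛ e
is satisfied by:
  {j: True, k: True, e: False}
  {k: True, e: False, j: False}
  {e: True, j: True, k: True}


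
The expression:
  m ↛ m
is never true.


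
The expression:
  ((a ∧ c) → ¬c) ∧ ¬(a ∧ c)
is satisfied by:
  {c: False, a: False}
  {a: True, c: False}
  {c: True, a: False}


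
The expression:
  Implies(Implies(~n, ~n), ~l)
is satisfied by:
  {l: False}


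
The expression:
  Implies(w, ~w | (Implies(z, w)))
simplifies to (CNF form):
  True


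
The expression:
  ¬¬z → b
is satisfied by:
  {b: True, z: False}
  {z: False, b: False}
  {z: True, b: True}


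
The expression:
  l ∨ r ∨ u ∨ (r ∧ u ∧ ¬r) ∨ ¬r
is always true.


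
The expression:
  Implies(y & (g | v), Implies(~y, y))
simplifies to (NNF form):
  True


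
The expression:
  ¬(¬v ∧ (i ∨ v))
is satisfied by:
  {v: True, i: False}
  {i: False, v: False}
  {i: True, v: True}


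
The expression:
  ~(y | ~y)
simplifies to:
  False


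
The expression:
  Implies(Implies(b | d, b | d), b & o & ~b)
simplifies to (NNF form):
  False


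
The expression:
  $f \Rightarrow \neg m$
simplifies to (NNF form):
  $\neg f \vee \neg m$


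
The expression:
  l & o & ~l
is never true.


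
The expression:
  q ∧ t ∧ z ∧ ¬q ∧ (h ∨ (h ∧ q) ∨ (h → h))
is never true.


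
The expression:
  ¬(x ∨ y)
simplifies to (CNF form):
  ¬x ∧ ¬y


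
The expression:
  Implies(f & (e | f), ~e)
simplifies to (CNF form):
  ~e | ~f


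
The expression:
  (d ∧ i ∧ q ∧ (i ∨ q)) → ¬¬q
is always true.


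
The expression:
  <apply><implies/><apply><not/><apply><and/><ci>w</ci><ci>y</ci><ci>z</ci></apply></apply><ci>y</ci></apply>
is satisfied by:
  {y: True}


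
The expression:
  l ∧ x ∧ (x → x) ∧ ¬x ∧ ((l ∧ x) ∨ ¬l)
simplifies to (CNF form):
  False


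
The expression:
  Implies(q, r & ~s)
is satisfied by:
  {r: True, s: False, q: False}
  {s: False, q: False, r: False}
  {r: True, s: True, q: False}
  {s: True, r: False, q: False}
  {q: True, r: True, s: False}


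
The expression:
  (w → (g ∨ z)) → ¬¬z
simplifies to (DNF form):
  z ∨ (w ∧ ¬g)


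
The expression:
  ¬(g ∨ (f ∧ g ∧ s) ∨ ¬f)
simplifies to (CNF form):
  f ∧ ¬g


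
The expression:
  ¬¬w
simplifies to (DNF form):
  w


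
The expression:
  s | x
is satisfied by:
  {x: True, s: True}
  {x: True, s: False}
  {s: True, x: False}


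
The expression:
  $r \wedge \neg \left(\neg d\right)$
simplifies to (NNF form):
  $d \wedge r$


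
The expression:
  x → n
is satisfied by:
  {n: True, x: False}
  {x: False, n: False}
  {x: True, n: True}


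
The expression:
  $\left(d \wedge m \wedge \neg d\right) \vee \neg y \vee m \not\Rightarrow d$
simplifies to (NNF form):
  $\left(m \wedge \neg d\right) \vee \neg y$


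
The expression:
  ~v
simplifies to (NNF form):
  ~v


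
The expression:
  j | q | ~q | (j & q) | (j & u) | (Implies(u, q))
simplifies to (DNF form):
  True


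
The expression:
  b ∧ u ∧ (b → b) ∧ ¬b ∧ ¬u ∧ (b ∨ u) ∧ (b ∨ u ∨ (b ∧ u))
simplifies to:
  False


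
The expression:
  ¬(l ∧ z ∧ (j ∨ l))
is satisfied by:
  {l: False, z: False}
  {z: True, l: False}
  {l: True, z: False}


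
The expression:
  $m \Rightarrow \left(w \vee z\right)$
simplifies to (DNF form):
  $w \vee z \vee \neg m$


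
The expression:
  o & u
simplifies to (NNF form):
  o & u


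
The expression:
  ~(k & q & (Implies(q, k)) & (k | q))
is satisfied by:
  {k: False, q: False}
  {q: True, k: False}
  {k: True, q: False}


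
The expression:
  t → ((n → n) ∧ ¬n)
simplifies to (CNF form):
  ¬n ∨ ¬t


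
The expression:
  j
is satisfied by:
  {j: True}


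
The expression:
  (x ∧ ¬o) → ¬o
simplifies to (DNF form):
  True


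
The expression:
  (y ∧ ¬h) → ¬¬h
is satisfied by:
  {h: True, y: False}
  {y: False, h: False}
  {y: True, h: True}


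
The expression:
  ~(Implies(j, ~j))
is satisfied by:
  {j: True}


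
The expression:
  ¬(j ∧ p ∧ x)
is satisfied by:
  {p: False, x: False, j: False}
  {j: True, p: False, x: False}
  {x: True, p: False, j: False}
  {j: True, x: True, p: False}
  {p: True, j: False, x: False}
  {j: True, p: True, x: False}
  {x: True, p: True, j: False}


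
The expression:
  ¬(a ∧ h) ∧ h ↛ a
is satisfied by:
  {h: True, a: False}


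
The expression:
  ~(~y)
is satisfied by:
  {y: True}


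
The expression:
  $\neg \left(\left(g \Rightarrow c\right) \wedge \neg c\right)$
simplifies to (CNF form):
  $c \vee g$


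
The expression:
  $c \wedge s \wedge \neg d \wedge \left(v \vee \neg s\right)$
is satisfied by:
  {c: True, s: True, v: True, d: False}


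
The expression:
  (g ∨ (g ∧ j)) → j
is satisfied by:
  {j: True, g: False}
  {g: False, j: False}
  {g: True, j: True}


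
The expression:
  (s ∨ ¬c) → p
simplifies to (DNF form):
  p ∨ (c ∧ ¬s)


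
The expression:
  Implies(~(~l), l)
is always true.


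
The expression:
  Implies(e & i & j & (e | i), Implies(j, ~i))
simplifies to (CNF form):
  ~e | ~i | ~j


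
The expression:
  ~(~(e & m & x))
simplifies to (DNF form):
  e & m & x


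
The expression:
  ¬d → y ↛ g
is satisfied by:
  {y: True, d: True, g: False}
  {d: True, g: False, y: False}
  {y: True, d: True, g: True}
  {d: True, g: True, y: False}
  {y: True, g: False, d: False}


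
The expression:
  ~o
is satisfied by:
  {o: False}


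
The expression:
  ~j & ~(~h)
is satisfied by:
  {h: True, j: False}


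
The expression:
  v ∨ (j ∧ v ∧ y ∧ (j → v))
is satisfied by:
  {v: True}


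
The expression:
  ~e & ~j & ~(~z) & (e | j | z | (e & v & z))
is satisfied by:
  {z: True, e: False, j: False}


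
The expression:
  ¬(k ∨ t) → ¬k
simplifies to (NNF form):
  True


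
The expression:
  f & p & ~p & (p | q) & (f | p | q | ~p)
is never true.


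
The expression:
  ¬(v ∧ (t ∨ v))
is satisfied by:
  {v: False}


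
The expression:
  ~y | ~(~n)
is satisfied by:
  {n: True, y: False}
  {y: False, n: False}
  {y: True, n: True}


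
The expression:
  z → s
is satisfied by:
  {s: True, z: False}
  {z: False, s: False}
  {z: True, s: True}


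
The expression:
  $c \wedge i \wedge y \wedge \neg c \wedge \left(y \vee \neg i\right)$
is never true.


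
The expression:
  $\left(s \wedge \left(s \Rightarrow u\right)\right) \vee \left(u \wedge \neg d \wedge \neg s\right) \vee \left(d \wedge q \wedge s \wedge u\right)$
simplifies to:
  $u \wedge \left(s \vee \neg d\right)$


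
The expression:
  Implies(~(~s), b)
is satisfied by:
  {b: True, s: False}
  {s: False, b: False}
  {s: True, b: True}
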